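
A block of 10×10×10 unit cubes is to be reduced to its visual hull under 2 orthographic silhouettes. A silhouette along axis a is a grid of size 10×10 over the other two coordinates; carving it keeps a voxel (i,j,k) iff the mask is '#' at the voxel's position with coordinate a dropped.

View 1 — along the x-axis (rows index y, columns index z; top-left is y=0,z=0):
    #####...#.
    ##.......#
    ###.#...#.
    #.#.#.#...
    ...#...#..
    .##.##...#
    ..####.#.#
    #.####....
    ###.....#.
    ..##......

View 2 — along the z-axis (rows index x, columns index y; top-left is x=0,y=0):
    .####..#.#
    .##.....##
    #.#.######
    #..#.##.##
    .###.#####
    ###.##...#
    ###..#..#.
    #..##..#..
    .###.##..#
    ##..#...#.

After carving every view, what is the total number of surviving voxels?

full grid |V| = 1000
carve view 1 (along x, YZ-mask fill 42/100): 420 voxels remain
carve view 2 (along z, XY-mask fill 57/100): 234 voxels remain

|visual hull| = 234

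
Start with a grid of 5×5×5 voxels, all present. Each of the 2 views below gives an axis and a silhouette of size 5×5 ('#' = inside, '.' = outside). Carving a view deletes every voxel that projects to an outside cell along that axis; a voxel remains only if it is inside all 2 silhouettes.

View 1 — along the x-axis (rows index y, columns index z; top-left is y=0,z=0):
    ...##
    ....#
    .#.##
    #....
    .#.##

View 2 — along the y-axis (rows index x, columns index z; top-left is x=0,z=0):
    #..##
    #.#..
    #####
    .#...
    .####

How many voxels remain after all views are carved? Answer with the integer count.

voxel count = 30

before carving: 125 voxels (5×5×5)
carve view 1 (along x, YZ-mask fill 10/25): 50 voxels remain
carve view 2 (along y, XZ-mask fill 15/25): 30 voxels remain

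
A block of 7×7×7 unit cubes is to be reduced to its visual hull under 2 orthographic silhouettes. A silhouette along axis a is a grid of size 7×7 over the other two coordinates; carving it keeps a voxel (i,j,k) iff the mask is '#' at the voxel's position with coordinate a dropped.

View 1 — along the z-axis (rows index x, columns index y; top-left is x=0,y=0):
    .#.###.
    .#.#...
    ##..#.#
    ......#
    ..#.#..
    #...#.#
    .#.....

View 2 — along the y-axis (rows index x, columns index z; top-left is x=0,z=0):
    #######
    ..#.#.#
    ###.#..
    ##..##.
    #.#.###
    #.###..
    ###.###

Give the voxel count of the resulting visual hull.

full grid |V| = 343
step 1: project along z, AND mask (17/49) → |grid| = 119
step 2: project along y, AND mask (33/49) → |grid| = 82

82 voxels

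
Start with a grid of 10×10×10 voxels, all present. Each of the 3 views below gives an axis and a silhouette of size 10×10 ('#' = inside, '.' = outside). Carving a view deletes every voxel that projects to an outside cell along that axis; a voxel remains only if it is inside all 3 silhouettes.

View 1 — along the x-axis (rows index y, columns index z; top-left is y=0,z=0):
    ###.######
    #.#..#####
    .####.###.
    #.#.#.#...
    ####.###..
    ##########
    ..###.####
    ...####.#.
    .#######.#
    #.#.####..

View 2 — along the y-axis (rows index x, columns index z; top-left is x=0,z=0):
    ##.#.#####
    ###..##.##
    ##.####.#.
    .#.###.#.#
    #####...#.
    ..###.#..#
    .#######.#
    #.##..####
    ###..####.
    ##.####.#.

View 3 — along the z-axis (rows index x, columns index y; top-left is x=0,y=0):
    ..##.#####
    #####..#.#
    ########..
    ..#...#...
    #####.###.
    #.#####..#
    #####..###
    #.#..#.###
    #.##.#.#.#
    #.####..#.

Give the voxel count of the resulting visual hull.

voxel count = 306

initial block: 10^3 = 1000
[1] x-view keeps 70 columns → grid now 700
[2] y-view keeps 68 columns → grid now 473
[3] z-view keeps 65 columns → grid now 306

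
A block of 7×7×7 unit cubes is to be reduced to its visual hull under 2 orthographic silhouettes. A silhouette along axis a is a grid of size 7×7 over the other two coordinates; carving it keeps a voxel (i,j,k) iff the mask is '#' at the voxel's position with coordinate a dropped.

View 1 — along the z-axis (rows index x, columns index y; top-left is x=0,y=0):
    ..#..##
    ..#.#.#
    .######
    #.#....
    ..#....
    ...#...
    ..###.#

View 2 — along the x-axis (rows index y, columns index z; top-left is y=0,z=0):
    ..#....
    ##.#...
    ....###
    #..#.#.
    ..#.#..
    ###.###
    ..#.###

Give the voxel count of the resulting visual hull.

initial block: 7^3 = 343
carve view 1 (along z, XY-mask fill 20/49): 140 voxels remain
carve view 2 (along x, YZ-mask fill 22/49): 65 voxels remain

65 voxels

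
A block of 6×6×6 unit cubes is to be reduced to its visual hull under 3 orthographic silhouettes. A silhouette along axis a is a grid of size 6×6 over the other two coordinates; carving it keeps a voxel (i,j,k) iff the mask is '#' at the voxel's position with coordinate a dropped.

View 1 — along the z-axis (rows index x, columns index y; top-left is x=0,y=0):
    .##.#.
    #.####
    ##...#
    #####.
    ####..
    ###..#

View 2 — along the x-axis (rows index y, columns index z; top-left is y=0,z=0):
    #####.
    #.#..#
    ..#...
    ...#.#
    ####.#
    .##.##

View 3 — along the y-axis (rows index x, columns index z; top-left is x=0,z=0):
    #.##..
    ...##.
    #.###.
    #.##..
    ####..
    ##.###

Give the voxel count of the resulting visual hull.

start: 6×6×6 = 216 voxels
step 1: project along z, AND mask (24/36) → |grid| = 144
step 2: project along x, AND mask (20/36) → |grid| = 78
step 3: project along y, AND mask (21/36) → |grid| = 46

|visual hull| = 46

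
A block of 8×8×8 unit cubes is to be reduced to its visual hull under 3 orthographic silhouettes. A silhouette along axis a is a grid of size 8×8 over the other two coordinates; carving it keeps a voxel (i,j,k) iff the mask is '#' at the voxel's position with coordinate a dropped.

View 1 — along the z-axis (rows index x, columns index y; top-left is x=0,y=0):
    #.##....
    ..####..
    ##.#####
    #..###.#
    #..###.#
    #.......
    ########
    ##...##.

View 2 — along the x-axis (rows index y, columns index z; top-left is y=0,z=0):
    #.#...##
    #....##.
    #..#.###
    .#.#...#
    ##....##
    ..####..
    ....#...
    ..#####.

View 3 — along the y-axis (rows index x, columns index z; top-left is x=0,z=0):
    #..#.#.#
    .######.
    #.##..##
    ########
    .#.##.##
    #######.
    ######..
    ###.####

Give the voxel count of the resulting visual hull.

|visual hull| = 102

before carving: 512 voxels (8×8×8)
[1] z-view keeps 37 columns → grid now 296
[2] x-view keeps 29 columns → grid now 137
[3] y-view keeps 48 columns → grid now 102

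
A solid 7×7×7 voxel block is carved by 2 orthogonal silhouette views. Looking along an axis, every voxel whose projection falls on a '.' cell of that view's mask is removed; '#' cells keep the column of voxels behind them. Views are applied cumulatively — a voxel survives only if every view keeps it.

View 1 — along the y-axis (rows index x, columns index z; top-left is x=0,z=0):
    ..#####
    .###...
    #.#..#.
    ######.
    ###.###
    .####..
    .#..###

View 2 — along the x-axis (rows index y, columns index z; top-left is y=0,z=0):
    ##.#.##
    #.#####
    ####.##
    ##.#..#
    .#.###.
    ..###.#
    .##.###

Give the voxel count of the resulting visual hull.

148 voxels

start: 7×7×7 = 343 voxels
V1 y: intersect with XZ mask (31 set) -- 217 left
V2 x: intersect with YZ mask (34 set) -- 148 left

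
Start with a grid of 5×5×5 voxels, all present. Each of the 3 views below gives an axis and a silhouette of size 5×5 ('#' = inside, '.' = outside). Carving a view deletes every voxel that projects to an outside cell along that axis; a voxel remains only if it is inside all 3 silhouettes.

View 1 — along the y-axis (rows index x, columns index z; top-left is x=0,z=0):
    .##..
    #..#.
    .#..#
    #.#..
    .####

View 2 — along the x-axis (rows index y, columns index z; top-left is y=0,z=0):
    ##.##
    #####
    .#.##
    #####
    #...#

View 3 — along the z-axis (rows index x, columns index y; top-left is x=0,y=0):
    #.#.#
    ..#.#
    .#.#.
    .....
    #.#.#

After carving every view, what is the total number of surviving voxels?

before carving: 125 voxels (5×5×5)
  1. axis=1 (XZ plane), |mask|=12  ⇒  voxels=60
  2. axis=0 (YZ plane), |mask|=19  ⇒  voxels=44
  3. axis=2 (XY plane), |mask|=10  ⇒  voxels=15

voxel count = 15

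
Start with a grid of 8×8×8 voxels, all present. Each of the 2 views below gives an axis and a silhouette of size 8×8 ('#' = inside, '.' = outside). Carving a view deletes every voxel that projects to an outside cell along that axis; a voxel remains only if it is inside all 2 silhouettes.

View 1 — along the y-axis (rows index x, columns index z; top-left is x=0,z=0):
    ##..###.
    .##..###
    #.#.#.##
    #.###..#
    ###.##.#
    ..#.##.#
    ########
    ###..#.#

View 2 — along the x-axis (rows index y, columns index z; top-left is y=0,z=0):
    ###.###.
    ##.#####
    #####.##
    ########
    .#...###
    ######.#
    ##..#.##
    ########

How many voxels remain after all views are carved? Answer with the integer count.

full grid |V| = 512
[1] y-view keeps 43 columns → grid now 344
[2] x-view keeps 52 columns → grid now 282

282 voxels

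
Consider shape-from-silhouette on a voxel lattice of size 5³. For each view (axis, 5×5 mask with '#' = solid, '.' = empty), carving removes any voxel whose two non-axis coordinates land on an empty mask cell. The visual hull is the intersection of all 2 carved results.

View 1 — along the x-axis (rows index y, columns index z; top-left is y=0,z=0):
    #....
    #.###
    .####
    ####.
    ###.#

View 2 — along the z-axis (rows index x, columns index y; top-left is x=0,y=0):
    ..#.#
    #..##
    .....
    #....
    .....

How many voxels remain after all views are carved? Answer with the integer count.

remaining voxels: 18

before carving: 125 voxels (5×5×5)
  1. axis=0 (YZ plane), |mask|=17  ⇒  voxels=85
  2. axis=2 (XY plane), |mask|=6  ⇒  voxels=18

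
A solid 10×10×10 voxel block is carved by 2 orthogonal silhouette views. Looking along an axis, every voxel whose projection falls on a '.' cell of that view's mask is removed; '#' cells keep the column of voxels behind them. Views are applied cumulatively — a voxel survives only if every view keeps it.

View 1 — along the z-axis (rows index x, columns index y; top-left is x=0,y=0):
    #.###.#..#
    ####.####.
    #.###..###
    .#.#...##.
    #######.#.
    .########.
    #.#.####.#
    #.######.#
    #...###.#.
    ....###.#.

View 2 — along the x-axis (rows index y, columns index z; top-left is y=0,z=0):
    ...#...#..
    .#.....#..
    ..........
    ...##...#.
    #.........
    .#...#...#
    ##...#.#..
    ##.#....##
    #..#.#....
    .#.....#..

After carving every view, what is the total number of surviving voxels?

remaining voxels: 163

before carving: 1000 voxels (10×10×10)
V1 z: intersect with XY mask (65 set) -- 650 left
V2 x: intersect with YZ mask (25 set) -- 163 left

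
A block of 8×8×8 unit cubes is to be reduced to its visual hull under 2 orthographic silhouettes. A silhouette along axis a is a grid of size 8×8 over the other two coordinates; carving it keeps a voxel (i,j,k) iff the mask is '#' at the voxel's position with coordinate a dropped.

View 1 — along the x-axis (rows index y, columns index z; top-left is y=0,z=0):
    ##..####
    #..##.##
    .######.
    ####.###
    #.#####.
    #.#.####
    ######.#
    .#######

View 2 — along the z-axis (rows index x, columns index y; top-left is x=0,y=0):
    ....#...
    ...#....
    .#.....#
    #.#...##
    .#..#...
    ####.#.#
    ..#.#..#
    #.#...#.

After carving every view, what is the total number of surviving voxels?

before carving: 512 voxels (8×8×8)
V1 x: intersect with YZ mask (50 set) -- 400 left
V2 z: intersect with XY mask (22 set) -- 137 left

voxel count = 137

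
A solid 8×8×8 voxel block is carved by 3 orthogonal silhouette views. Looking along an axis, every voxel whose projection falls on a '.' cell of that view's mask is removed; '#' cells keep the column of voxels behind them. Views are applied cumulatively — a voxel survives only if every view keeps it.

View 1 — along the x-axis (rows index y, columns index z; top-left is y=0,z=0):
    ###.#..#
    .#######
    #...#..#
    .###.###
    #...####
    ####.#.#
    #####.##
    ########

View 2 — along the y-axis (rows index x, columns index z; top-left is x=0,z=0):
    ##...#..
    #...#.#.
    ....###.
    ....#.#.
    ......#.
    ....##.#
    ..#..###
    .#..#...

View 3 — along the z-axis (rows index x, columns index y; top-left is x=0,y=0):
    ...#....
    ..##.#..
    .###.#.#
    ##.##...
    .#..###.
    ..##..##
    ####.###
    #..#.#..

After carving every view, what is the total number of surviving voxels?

remaining voxels: 59

full grid |V| = 512
[1] x-view keeps 47 columns → grid now 376
[2] y-view keeps 21 columns → grid now 121
[3] z-view keeps 31 columns → grid now 59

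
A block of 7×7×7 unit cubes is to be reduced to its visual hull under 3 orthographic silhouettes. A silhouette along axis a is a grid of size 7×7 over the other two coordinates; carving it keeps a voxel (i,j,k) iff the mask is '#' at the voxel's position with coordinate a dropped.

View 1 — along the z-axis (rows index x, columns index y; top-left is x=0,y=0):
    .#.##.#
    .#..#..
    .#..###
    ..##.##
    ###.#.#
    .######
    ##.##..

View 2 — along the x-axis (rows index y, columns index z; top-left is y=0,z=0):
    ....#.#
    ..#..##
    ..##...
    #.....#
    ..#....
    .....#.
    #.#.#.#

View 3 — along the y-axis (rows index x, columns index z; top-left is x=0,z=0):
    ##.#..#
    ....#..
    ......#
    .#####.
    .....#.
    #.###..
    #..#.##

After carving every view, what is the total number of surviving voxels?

voxel count = 26

start: 7×7×7 = 343 voxels
  1. axis=2 (XY plane), |mask|=29  ⇒  voxels=203
  2. axis=0 (YZ plane), |mask|=15  ⇒  voxels=65
  3. axis=1 (XZ plane), |mask|=20  ⇒  voxels=26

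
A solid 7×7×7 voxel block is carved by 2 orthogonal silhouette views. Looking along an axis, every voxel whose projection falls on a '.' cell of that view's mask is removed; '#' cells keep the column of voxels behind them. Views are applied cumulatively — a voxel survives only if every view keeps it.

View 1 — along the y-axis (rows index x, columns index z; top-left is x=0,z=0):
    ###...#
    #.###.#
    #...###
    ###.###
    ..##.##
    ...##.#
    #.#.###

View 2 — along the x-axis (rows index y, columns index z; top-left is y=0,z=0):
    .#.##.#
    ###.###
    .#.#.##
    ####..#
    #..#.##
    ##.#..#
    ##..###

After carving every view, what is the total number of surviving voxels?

initial block: 7^3 = 343
  1. axis=1 (XZ plane), |mask|=31  ⇒  voxels=217
  2. axis=0 (YZ plane), |mask|=32  ⇒  voxels=142

|visual hull| = 142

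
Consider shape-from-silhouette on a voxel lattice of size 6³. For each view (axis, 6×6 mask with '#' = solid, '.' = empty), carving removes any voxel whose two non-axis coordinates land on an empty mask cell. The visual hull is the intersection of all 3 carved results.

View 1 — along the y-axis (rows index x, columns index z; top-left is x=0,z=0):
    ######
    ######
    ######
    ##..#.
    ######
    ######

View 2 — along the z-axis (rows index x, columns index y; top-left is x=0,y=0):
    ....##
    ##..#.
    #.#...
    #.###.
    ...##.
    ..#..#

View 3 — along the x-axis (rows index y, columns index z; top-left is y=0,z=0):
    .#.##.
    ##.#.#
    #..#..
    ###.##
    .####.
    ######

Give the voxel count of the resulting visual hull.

full grid |V| = 216
[1] y-view keeps 33 columns → grid now 198
[2] z-view keeps 15 columns → grid now 78
[3] x-view keeps 24 columns → grid now 51

|visual hull| = 51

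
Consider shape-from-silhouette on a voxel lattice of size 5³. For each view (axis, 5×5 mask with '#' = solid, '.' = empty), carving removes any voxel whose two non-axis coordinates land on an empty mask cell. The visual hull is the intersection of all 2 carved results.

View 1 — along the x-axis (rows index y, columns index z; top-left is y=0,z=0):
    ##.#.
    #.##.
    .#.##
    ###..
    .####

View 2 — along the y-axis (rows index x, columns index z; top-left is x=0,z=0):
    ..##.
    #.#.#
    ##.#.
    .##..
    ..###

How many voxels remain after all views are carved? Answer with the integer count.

remaining voxels: 42

full grid |V| = 125
step 1: project along x, AND mask (16/25) → |grid| = 80
step 2: project along y, AND mask (13/25) → |grid| = 42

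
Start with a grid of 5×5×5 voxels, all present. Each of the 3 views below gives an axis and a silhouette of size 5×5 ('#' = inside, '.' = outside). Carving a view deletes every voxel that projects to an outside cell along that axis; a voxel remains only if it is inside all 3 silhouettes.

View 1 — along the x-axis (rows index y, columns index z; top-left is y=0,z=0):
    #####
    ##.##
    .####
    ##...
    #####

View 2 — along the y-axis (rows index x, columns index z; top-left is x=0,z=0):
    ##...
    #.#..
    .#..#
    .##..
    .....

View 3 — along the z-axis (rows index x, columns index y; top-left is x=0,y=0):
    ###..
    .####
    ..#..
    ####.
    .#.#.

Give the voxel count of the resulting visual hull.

full grid |V| = 125
V1 x: intersect with YZ mask (20 set) -- 100 left
V2 y: intersect with XZ mask (8 set) -- 33 left
V3 z: intersect with XY mask (14 set) -- 18 left

|visual hull| = 18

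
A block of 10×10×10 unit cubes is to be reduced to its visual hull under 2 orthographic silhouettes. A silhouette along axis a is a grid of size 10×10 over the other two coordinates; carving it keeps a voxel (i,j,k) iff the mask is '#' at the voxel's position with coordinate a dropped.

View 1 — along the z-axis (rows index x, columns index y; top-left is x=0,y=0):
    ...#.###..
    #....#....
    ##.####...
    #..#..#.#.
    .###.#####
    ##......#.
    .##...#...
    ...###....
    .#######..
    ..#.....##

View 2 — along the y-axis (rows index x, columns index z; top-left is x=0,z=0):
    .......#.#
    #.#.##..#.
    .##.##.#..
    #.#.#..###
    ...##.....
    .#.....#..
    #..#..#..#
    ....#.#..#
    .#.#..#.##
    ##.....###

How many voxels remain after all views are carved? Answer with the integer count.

initial block: 10^3 = 1000
  1. axis=2 (XY plane), |mask|=43  ⇒  voxels=430
  2. axis=1 (XZ plane), |mask|=39  ⇒  voxels=165

voxel count = 165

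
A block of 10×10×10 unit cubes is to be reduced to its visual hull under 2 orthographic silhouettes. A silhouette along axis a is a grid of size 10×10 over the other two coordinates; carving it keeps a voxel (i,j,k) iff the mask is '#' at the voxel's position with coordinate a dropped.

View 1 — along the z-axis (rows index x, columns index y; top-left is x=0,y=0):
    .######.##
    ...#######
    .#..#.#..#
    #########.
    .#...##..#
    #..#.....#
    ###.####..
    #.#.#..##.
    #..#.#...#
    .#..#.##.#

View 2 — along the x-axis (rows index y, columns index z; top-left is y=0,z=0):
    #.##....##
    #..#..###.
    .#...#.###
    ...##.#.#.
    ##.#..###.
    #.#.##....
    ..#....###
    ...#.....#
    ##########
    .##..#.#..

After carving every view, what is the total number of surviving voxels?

initial block: 10^3 = 1000
  1. axis=2 (XY plane), |mask|=56  ⇒  voxels=560
  2. axis=0 (YZ plane), |mask|=49  ⇒  voxels=267

|visual hull| = 267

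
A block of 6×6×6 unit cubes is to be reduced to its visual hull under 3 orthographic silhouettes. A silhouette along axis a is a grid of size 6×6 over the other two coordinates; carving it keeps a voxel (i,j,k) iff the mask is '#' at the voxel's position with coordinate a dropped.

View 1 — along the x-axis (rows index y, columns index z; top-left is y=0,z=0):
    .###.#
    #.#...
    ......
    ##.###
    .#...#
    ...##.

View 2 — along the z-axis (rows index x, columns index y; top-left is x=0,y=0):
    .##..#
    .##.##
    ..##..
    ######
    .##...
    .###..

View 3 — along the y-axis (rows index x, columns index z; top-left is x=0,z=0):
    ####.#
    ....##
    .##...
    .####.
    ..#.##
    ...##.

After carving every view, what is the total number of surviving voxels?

before carving: 216 voxels (6×6×6)
carve view 1 (along x, YZ-mask fill 15/36): 90 voxels remain
carve view 2 (along z, XY-mask fill 20/36): 39 voxels remain
carve view 3 (along y, XZ-mask fill 18/36): 19 voxels remain

19 voxels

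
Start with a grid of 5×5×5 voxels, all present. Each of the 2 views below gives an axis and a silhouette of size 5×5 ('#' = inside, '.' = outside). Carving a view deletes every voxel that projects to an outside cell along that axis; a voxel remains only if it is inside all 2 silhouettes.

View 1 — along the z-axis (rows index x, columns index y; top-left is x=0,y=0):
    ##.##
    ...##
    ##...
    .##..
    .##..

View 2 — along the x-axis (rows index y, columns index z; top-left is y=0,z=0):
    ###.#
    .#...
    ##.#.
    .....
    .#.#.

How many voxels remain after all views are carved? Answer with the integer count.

|visual hull| = 22

start: 5×5×5 = 125 voxels
  1. axis=2 (XY plane), |mask|=12  ⇒  voxels=60
  2. axis=0 (YZ plane), |mask|=10  ⇒  voxels=22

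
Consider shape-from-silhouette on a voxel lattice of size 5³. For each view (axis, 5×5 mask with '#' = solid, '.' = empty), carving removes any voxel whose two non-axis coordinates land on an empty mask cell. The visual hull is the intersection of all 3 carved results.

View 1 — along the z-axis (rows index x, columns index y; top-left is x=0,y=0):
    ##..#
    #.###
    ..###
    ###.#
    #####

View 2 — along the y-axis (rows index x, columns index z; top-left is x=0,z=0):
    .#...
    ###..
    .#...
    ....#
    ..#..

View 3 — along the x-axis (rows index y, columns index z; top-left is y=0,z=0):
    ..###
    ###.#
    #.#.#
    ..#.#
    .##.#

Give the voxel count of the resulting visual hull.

|visual hull| = 18

before carving: 125 voxels (5×5×5)
  1. axis=2 (XY plane), |mask|=19  ⇒  voxels=95
  2. axis=1 (XZ plane), |mask|=7  ⇒  voxels=27
  3. axis=0 (YZ plane), |mask|=15  ⇒  voxels=18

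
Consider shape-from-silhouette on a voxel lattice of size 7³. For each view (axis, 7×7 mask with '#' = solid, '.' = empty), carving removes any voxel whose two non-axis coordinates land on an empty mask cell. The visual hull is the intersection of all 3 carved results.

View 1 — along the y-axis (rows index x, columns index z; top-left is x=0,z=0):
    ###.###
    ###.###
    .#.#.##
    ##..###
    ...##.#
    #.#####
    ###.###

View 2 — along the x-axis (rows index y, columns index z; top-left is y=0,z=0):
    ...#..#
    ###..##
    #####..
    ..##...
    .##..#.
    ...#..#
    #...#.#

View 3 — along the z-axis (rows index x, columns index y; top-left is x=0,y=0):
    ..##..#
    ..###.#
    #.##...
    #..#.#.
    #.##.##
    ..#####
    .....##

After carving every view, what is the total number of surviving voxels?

full grid |V| = 343
V1 y: intersect with XZ mask (36 set) -- 252 left
V2 x: intersect with YZ mask (22 set) -- 110 left
V3 z: intersect with XY mask (25 set) -- 52 left

voxel count = 52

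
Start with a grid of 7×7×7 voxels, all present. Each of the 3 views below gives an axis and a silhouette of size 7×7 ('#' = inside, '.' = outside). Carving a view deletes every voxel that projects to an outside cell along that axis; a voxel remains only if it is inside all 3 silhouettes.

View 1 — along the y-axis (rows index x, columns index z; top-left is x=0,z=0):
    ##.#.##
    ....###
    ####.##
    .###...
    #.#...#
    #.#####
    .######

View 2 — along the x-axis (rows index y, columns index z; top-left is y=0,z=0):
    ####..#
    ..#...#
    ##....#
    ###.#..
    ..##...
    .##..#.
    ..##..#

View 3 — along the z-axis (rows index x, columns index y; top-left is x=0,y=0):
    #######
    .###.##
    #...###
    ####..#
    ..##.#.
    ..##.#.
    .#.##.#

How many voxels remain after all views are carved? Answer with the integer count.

before carving: 343 voxels (7×7×7)
step 1: project along y, AND mask (32/49) → |grid| = 224
step 2: project along x, AND mask (22/49) → |grid| = 105
step 3: project along z, AND mask (31/49) → |grid| = 64

remaining voxels: 64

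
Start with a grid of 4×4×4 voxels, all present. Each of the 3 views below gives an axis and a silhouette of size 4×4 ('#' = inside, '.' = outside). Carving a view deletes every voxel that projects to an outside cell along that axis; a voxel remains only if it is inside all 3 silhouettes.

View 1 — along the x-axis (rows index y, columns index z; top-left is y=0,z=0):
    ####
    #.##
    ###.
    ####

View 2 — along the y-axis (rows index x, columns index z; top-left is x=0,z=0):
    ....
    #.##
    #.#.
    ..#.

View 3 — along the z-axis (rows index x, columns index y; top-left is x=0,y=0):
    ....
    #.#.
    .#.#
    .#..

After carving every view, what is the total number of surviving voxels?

start: 4×4×4 = 64 voxels
[1] x-view keeps 14 columns → grid now 56
[2] y-view keeps 6 columns → grid now 23
[3] z-view keeps 5 columns → grid now 10

|visual hull| = 10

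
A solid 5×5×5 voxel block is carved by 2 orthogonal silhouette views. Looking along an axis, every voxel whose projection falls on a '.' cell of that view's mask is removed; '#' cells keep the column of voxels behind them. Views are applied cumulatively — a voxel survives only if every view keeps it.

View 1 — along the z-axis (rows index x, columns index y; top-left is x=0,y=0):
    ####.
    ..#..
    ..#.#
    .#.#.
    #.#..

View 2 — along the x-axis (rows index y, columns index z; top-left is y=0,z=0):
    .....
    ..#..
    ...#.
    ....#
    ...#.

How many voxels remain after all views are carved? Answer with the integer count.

remaining voxels: 9

start: 5×5×5 = 125 voxels
after view 1 [z-axis, 11 of 25 cells solid] → remaining = 55
after view 2 [x-axis, 4 of 25 cells solid] → remaining = 9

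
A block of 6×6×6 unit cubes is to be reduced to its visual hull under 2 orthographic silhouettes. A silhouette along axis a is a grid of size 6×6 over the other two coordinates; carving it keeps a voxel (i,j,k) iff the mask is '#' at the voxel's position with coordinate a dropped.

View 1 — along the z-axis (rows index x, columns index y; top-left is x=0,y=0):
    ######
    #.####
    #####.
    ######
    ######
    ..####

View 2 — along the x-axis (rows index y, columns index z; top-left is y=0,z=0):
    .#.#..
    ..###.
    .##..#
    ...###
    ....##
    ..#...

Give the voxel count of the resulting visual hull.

start: 6×6×6 = 216 voxels
step 1: project along z, AND mask (32/36) → |grid| = 192
step 2: project along x, AND mask (14/36) → |grid| = 75

voxel count = 75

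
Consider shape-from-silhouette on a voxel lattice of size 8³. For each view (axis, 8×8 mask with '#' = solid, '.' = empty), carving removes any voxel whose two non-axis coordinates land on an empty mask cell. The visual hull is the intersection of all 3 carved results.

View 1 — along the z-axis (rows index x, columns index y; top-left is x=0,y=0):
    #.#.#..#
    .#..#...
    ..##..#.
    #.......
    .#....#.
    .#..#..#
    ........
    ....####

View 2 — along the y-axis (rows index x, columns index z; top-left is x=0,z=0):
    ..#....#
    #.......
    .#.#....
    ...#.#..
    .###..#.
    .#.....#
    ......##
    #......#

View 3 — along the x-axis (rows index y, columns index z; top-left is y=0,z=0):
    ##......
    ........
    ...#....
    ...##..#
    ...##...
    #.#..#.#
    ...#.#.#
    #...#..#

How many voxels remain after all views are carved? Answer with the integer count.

11 voxels

initial block: 8^3 = 512
carve view 1 (along z, XY-mask fill 19/64): 152 voxels remain
carve view 2 (along y, XZ-mask fill 17/64): 40 voxels remain
carve view 3 (along x, YZ-mask fill 18/64): 11 voxels remain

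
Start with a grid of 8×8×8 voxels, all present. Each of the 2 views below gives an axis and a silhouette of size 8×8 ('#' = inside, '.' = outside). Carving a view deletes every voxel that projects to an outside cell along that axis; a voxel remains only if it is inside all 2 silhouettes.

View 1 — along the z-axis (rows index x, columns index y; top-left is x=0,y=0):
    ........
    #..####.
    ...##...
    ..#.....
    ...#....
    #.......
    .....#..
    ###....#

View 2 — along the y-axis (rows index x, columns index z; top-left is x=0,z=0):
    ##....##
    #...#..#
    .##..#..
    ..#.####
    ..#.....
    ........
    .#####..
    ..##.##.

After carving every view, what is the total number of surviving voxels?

voxel count = 48

initial block: 8^3 = 512
[1] z-view keeps 15 columns → grid now 120
[2] y-view keeps 25 columns → grid now 48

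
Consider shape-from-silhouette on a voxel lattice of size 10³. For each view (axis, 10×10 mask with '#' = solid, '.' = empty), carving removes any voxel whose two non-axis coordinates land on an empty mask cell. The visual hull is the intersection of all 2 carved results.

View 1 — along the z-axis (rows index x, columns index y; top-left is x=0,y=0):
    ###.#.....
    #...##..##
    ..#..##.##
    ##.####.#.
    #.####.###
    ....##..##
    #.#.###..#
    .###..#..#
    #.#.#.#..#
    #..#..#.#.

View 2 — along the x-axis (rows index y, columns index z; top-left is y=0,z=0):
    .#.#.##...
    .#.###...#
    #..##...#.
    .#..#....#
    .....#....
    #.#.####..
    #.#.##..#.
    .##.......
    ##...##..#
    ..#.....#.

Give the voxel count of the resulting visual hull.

|visual hull| = 198

initial block: 10^3 = 1000
step 1: project along z, AND mask (53/100) → |grid| = 530
step 2: project along x, AND mask (37/100) → |grid| = 198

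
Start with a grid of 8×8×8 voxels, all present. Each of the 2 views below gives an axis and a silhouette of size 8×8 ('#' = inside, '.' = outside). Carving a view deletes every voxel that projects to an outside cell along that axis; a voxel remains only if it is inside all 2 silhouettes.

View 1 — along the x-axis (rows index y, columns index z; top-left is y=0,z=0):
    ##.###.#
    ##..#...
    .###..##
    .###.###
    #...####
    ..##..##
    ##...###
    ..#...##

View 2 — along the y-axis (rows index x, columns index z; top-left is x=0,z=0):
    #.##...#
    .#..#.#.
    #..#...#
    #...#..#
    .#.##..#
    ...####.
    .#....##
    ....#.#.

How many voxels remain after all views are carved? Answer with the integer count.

start: 8×8×8 = 512 voxels
[1] x-view keeps 37 columns → grid now 296
[2] y-view keeps 26 columns → grid now 125

|visual hull| = 125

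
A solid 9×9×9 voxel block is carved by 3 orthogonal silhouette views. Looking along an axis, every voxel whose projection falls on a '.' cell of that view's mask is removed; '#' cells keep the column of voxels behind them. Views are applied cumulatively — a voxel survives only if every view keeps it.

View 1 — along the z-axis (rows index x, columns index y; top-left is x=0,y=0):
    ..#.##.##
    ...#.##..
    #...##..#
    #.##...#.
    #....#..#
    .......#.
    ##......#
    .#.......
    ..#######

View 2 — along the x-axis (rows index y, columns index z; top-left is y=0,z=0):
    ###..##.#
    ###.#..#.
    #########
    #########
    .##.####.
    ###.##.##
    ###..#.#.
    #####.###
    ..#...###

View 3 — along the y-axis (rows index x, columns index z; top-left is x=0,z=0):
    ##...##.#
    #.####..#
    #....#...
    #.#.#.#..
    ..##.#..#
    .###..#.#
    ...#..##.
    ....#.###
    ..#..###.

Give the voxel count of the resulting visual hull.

initial block: 9^3 = 729
V1 z: intersect with XY mask (31 set) -- 279 left
V2 x: intersect with YZ mask (59 set) -- 203 left
V3 y: intersect with XZ mask (37 set) -- 95 left

95 voxels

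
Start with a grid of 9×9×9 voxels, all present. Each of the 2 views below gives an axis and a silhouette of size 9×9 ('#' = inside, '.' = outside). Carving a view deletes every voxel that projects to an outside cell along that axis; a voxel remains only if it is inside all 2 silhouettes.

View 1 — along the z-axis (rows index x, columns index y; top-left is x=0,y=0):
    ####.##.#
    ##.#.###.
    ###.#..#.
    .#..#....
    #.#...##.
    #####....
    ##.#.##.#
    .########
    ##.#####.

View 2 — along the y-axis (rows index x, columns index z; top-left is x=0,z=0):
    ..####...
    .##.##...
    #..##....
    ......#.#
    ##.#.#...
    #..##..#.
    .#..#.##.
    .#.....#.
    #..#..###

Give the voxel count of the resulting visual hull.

182 voxels

initial block: 9^3 = 729
carve view 1 (along z, XY-mask fill 50/81): 450 voxels remain
carve view 2 (along y, XZ-mask fill 32/81): 182 voxels remain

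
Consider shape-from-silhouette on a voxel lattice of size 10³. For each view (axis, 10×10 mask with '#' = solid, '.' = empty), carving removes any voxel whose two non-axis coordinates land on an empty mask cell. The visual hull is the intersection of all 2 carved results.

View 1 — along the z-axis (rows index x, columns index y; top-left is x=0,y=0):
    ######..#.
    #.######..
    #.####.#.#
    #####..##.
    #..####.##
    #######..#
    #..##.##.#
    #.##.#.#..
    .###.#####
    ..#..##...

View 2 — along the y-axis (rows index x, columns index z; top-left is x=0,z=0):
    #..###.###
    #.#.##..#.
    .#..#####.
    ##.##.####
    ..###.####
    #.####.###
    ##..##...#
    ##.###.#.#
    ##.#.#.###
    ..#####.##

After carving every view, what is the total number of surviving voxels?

|visual hull| = 437

start: 10×10×10 = 1000 voxels
[1] z-view keeps 65 columns → grid now 650
[2] y-view keeps 67 columns → grid now 437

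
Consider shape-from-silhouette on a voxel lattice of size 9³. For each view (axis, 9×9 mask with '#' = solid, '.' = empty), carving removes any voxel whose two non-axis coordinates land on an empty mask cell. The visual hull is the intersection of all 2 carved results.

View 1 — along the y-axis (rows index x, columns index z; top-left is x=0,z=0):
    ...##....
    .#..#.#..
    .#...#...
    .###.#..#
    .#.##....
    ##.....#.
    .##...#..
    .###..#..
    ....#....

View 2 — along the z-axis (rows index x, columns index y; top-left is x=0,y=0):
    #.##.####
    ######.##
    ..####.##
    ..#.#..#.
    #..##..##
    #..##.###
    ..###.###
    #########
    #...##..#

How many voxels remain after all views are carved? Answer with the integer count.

initial block: 9^3 = 729
carve view 1 (along y, XZ-mask fill 26/81): 234 voxels remain
carve view 2 (along z, XY-mask fill 54/81): 156 voxels remain

voxel count = 156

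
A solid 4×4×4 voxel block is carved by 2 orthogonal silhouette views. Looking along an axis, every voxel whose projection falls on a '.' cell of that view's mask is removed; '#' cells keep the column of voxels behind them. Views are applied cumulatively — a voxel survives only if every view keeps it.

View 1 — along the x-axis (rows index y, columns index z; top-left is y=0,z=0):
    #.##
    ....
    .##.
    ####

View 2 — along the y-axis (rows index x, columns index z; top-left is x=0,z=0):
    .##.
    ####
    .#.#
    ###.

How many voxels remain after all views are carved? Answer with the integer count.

|visual hull| = 25

full grid |V| = 64
after view 1 [x-axis, 9 of 16 cells solid] → remaining = 36
after view 2 [y-axis, 11 of 16 cells solid] → remaining = 25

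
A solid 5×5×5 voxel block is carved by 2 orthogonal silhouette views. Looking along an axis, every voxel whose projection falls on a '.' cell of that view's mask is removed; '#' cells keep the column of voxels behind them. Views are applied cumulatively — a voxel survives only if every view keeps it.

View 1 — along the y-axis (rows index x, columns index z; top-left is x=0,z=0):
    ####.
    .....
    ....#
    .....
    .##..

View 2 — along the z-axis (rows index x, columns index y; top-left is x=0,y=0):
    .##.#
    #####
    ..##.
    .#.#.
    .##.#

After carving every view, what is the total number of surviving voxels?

voxel count = 20

start: 5×5×5 = 125 voxels
  1. axis=1 (XZ plane), |mask|=7  ⇒  voxels=35
  2. axis=2 (XY plane), |mask|=15  ⇒  voxels=20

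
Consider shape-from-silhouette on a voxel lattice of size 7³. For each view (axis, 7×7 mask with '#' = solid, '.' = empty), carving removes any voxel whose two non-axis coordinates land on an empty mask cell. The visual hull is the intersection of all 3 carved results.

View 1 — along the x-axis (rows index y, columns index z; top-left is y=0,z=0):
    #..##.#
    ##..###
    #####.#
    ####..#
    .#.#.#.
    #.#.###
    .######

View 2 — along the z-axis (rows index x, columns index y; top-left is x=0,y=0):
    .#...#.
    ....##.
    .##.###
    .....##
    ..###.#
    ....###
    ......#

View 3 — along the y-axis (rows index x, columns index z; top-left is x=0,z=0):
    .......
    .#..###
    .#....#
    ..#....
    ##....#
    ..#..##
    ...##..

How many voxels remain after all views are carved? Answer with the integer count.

voxel count = 33

before carving: 343 voxels (7×7×7)
carve view 1 (along x, YZ-mask fill 34/49): 238 voxels remain
carve view 2 (along z, XY-mask fill 19/49): 94 voxels remain
carve view 3 (along y, XZ-mask fill 15/49): 33 voxels remain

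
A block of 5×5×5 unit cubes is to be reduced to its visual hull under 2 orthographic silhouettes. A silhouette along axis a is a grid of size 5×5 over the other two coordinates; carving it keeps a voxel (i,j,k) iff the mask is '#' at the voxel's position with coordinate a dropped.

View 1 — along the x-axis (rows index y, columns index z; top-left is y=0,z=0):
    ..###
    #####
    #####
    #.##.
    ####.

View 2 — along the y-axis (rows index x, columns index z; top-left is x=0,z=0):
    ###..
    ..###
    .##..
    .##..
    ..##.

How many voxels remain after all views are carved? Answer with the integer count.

|visual hull| = 51

initial block: 5^3 = 125
step 1: project along x, AND mask (20/25) → |grid| = 100
step 2: project along y, AND mask (12/25) → |grid| = 51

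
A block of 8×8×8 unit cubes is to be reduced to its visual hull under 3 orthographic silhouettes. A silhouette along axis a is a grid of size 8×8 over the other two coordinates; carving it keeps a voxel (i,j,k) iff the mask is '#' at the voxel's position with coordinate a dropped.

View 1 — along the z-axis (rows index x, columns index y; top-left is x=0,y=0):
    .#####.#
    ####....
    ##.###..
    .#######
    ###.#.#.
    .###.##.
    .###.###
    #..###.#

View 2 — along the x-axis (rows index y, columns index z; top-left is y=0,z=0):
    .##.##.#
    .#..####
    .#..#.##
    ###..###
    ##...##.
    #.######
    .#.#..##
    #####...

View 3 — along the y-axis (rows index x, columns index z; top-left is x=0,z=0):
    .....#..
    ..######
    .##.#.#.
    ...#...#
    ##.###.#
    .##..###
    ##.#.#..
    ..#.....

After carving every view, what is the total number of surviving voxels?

voxel count = 95

initial block: 8^3 = 512
  1. axis=2 (XY plane), |mask|=43  ⇒  voxels=344
  2. axis=0 (YZ plane), |mask|=40  ⇒  voxels=219
  3. axis=1 (XZ plane), |mask|=29  ⇒  voxels=95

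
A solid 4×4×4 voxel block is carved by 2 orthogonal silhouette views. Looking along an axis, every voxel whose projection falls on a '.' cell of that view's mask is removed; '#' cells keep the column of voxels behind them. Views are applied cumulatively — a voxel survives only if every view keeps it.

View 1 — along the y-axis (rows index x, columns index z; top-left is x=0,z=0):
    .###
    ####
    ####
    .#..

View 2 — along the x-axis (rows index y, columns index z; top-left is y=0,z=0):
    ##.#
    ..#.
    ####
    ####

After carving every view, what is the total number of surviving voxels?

remaining voxels: 36

before carving: 64 voxels (4×4×4)
  1. axis=1 (XZ plane), |mask|=12  ⇒  voxels=48
  2. axis=0 (YZ plane), |mask|=12  ⇒  voxels=36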